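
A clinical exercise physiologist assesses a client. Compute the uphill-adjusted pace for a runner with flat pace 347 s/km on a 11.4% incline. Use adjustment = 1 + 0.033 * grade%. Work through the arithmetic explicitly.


Adjustment factor = 1 + 0.033 * 11.4 = 1.3762
Grade-adjusted pace = 347 * 1.3762 = 477.54 s/km

477.54 s/km


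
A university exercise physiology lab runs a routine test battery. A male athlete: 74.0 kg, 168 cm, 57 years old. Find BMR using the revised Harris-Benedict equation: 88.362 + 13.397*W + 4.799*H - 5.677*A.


Intercept = 88.362
Weight contribution = 13.397 * 74.0 = 991.378
Height contribution = 4.799 * 168 = 806.232
Age contribution = 5.677 * 57 = 323.589
BMR = 88.362 + 991.378 + 806.232 - 323.589
= 1562.38 kcal/day

1562.38 kcal/day


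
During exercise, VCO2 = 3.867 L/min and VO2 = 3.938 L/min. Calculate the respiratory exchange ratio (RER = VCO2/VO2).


RER = VCO2 / VO2
= 3.867 / 3.938
= 0.982

0.982


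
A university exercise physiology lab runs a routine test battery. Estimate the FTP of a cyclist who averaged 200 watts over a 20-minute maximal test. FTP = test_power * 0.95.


FTP = 200 * 0.95 = 190.0 W

190.0 W


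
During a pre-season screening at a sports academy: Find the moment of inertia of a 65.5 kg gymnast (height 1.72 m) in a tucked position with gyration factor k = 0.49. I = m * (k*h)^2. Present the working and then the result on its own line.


Radius of gyration = 0.49 * 1.72 = 0.8428 m
I = 65.5 * 0.8428^2
= 65.5 * 0.710312
= 46.525 kg*m^2

46.525 kg*m^2


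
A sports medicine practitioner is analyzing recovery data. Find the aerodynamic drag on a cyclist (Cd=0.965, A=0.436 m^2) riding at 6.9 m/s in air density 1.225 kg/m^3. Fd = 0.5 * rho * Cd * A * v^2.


Fd = 0.5 * 1.225 * 0.965 * 0.436 * 6.9^2
= 0.5 * 1.225 * 0.965 * 0.436 * 47.61
= 12.269 N

12.269 N


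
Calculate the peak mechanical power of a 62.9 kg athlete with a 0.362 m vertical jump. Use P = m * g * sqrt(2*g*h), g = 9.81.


First, sqrt(2gh) = sqrt(2 * 9.81 * 0.362)
= sqrt(7.10244) = 2.66504 m/s
Power = 62.9 * 9.81 * 2.66504 = 1644.46 W

1644.46 W


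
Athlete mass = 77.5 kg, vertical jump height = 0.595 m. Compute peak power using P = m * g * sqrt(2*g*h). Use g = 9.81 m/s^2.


sqrt(2 * 9.81 * 0.595) = sqrt(11.6739) = 3.416709 m/s
P = 77.5 * 9.81 * 3.416709
= 2597.64 W

2597.64 W


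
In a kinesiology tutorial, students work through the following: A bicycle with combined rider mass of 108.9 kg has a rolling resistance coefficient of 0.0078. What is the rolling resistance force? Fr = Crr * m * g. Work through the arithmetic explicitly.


Fr = 0.0078 * 108.9 * 9.81
= 0.84942 * 9.81
= 8.333 N

8.333 N


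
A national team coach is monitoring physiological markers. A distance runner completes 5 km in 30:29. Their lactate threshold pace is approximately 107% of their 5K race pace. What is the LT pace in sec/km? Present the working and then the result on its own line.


Convert to seconds: 30 min 29 s = 1829 s
Pace per km = 1829 / 5 = 365.8 s/km
LT pace = 365.8 * 1.07 = 391.41 s/km

391.41 s/km


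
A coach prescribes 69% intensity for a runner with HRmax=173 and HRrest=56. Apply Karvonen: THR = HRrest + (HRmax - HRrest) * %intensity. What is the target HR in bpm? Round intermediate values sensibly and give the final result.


Heart rate reserve = 173 - 56 = 117
Intensity fraction = 69 / 100 = 0.69
THR = 56 + 117 * 0.69 = 136.73 bpm

136.73 bpm


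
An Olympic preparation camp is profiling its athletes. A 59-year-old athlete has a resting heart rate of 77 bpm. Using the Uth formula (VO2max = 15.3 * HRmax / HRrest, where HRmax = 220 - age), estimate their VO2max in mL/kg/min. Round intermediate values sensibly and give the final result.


HRmax = 220 - 59 = 161 bpm
Ratio = HRmax / HRrest = 161 / 77 = 2.0909
VO2max = 15.3 * 2.0909 = 31.99 mL/kg/min

31.99 mL/kg/min


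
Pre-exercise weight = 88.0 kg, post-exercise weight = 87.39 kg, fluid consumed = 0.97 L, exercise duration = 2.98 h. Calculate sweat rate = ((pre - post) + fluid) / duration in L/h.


Weight loss = 88.0 - 87.39 = 0.61 kg (approx L)
Total sweat = 0.61 + 0.97 = 1.58 L
Sweat rate = 1.58 / 2.98 = 0.53 L/h

0.53 L/h


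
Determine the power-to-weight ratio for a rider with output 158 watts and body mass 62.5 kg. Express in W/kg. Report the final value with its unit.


P/W = 158 / 62.5 = 2.528 W/kg

2.528 W/kg


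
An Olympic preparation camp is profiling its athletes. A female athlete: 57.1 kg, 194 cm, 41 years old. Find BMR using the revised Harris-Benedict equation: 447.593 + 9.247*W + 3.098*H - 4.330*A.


Intercept = 447.593
Weight contribution = 9.247 * 57.1 = 528.0037
Height contribution = 3.098 * 194 = 601.012
Age contribution = 4.33 * 41 = 177.53
BMR = 447.593 + 528.0037 + 601.012 - 177.53
= 1399.08 kcal/day

1399.08 kcal/day


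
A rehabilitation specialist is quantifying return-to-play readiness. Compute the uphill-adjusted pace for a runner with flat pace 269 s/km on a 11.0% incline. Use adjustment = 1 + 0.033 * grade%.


Adjustment factor = 1 + 0.033 * 11.0 = 1.363
Grade-adjusted pace = 269 * 1.363 = 366.65 s/km

366.65 s/km


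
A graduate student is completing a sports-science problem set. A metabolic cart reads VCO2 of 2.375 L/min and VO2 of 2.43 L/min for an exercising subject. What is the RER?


RER = VCO2 / VO2 = 2.375 / 2.43 = 0.9774

0.9774


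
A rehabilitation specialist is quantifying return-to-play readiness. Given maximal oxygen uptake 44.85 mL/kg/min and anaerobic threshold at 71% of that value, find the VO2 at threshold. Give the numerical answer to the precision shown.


Percentage as decimal = 0.71
VO2 at AT = 44.85 * 0.71 = 31.84 mL/kg/min

31.84 mL/kg/min


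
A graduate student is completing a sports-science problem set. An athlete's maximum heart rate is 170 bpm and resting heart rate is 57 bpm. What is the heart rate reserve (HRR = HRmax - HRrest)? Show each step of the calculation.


HRR = HRmax - HRrest
= 170 - 57
= 113 bpm

113 bpm


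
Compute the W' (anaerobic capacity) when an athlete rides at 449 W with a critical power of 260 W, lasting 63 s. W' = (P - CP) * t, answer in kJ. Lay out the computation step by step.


Above-CP power = 189 W
Duration = 63 s
W' = 189 * 63 = 11907 J
Convert: 11907 / 1000 = 11.907 kJ

11.907 kJ


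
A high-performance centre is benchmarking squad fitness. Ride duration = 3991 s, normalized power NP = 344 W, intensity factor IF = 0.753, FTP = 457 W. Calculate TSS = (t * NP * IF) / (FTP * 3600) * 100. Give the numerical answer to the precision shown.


Numerator = 3991 * 344 * 0.753 = 1033796.712
Denominator = 457 * 3600 = 1645200
TSS = 1033796.712 / 1645200 * 100
= 62.84

62.84 TSS


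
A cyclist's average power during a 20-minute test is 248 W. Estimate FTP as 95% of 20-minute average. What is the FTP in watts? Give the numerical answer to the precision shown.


FTP = 20-min power * 0.95
= 248 * 0.95
= 235.6 W

235.6 W


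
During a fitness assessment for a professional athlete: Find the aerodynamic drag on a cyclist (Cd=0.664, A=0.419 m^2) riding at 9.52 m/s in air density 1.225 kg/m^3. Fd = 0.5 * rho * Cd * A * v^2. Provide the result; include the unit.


Fd = 0.5 * 1.225 * 0.664 * 0.419 * 9.52^2
= 0.5 * 1.225 * 0.664 * 0.419 * 90.6304
= 15.444 N

15.444 N


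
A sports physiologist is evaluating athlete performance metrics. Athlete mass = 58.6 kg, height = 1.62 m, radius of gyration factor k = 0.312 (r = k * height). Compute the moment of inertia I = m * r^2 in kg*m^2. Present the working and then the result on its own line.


r = k * height = 0.312 * 1.62 = 0.50544 m
r^2 = 0.50544^2 = 0.25547
I = 58.6 * 0.25547 = 14.971 kg*m^2

14.971 kg*m^2


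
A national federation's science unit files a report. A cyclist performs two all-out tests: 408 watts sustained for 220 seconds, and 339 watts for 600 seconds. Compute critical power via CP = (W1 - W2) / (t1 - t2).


W1 = P1 * t1 = 408 * 220 = 89760 J
W2 = P2 * t2 = 339 * 600 = 203400 J
CP = (89760 - 203400) / (220 - 600)
= 299.05 W

299.05 W


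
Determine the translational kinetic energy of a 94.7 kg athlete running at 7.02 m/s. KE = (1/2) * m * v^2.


KE = 0.5 * m * v^2
= 0.5 * 94.7 * 7.02^2
= 0.5 * 94.7 * 49.2804
= 2333.43 J

2333.43 J


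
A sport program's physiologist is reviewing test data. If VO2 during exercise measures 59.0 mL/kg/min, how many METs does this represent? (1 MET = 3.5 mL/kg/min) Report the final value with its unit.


METs = VO2 / 3.5 = 59.0 / 3.5 = 16.86

16.86 METs


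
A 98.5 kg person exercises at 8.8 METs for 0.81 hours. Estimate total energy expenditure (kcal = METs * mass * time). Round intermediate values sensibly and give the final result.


Energy = METs * mass(kg) * time(h)
= 8.8 * 98.5 * 0.81
= 702.11 kcal

702.11 kcal


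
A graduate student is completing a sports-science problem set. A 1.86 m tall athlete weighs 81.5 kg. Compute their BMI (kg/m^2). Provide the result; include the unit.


height^2 = 3.4596 m^2
BMI = 81.5 / 3.4596 = 23.56 kg/m^2

23.56 kg/m^2


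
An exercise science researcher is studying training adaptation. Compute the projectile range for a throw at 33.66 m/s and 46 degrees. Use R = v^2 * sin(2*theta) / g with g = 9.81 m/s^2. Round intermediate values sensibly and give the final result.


Two times the angle = 92 degrees
sin(92) = 0.999391
R = 1132.9956 * 0.999391 / 9.81 = 115.424 m

115.424 m


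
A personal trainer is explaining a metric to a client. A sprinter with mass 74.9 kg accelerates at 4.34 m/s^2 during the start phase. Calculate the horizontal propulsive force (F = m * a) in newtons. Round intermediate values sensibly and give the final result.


F = m * a
= 74.9 * 4.34
= 325.07 N

325.07 N


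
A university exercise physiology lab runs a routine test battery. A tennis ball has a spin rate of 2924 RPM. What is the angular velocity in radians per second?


Convert RPM to rad/s: multiply by 2*pi and divide by 60
omega = 2924 * 2 * pi / 60
= 306.201 rad/s

306.201 rad/s


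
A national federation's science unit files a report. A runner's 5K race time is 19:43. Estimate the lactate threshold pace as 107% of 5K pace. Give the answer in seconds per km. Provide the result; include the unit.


Total race time = 19*60 + 43 = 1183 seconds
5K pace = 1183 / 5 = 236.6 sec/km
LT pace = 236.6 * 1.07 = 253.16 sec/km

253.16 s/km


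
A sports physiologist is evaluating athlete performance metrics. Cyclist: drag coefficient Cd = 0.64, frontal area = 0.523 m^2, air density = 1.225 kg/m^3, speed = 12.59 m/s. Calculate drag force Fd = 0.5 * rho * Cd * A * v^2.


v^2 = 12.59^2 = 158.5081
Fd = 0.5 * 1.225 * 0.64 * 0.523 * 158.5081
= 32.497 N

32.497 N


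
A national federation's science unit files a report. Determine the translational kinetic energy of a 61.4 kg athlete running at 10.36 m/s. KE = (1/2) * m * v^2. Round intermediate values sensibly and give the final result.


KE = 0.5 * m * v^2
= 0.5 * 61.4 * 10.36^2
= 0.5 * 61.4 * 107.3296
= 3295.02 J

3295.02 J


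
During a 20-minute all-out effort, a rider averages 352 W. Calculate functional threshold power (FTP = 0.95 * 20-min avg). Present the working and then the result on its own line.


FTP = 0.95 * 352
= 334.4 W

334.4 W


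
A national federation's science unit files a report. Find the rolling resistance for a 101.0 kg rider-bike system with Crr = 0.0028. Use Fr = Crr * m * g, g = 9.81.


m * g = 101.0 * 9.81 = 990.81 N
Fr = 0.0028 * 990.81 = 2.774 N

2.774 N


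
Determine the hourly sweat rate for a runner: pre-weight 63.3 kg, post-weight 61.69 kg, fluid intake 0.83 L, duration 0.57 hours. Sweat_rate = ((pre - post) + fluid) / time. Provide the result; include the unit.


Mass lost = 63.3 - 61.69 = 1.61 kg
Add fluid consumed: 1.61 + 0.83 = 2.44 L total sweat
Sweat rate = 2.44 / 0.57 = 4.281 L/h

4.281 L/h


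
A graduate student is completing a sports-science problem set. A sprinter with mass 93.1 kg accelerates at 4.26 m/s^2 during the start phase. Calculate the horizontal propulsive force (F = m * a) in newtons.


F = m * a
= 93.1 * 4.26
= 396.61 N

396.61 N


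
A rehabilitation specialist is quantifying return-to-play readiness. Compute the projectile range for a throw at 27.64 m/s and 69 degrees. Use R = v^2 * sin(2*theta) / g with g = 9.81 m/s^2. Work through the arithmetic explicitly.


Two times the angle = 138 degrees
sin(138) = 0.669131
R = 763.9696 * 0.669131 / 9.81 = 52.11 m

52.11 m


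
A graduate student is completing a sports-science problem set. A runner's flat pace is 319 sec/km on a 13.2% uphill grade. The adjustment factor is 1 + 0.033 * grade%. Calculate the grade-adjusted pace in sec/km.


Factor = 1 + 0.033 * 13.2 = 1.4356
Adjusted pace = 319 * 1.4356
= 457.96 sec/km

457.96 s/km


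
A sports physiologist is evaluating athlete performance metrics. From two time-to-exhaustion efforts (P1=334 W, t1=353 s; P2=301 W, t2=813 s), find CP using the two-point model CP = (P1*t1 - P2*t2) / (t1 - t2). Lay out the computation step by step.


Work in trial 1 = 117902 J
Work in trial 2 = 244713 J
Delta work = -126811 J
Delta time = -460 s
CP = -126811 / -460 = 275.68 W

275.68 W


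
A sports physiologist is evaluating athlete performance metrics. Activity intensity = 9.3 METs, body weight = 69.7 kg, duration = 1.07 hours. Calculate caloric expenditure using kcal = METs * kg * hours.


kcal = 9.3 * 69.7 * 1.07
= 648.21 * 1.07
= 693.58 kcal

693.58 kcal


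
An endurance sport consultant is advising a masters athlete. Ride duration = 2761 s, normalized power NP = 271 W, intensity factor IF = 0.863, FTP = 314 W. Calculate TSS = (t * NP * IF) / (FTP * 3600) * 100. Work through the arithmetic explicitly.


Numerator = 2761 * 271 * 0.863 = 645723.353
Denominator = 314 * 3600 = 1130400
TSS = 645723.353 / 1130400 * 100
= 57.12

57.12 TSS


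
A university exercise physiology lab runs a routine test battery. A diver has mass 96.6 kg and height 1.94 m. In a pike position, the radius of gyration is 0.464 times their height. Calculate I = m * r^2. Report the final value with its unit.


r = 0.464 * 1.94 = 0.90016 m
I = m * r^2 = 96.6 * 0.810288 = 78.274 kg*m^2

78.274 kg*m^2


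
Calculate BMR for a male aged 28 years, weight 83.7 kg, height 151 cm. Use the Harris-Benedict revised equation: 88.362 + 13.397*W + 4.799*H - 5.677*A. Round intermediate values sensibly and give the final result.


Substituting values:
W term = 13.397 * 83.7 = 1121.3289
H term = 4.799 * 151 = 724.649
A term = 5.677 * 28 = 158.956
BMR = 1775.38 kcal/day

1775.38 kcal/day


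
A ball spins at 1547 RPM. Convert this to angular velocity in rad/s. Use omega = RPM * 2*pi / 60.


omega = 1547 * 2 * pi / 60
= 1547 * 6.28318531 / 60
= 9720.088 / 60
= 162.001 rad/s

162.001 rad/s


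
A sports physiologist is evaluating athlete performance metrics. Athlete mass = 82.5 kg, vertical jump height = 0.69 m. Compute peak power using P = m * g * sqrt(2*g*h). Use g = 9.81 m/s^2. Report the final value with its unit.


sqrt(2 * 9.81 * 0.69) = sqrt(13.5378) = 3.679375 m/s
P = 82.5 * 9.81 * 3.679375
= 2977.81 W

2977.81 W


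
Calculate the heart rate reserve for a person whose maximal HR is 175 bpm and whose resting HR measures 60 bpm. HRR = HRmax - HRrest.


HRmax = 175 bpm
HRrest = 60 bpm
HRR = 175 - 60 = 115 bpm

115 bpm


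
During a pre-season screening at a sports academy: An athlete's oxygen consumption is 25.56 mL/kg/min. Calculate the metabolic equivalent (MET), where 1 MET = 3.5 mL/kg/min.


MET = VO2 / 3.5
= 25.56 / 3.5
= 7.3 METs

7.3 METs


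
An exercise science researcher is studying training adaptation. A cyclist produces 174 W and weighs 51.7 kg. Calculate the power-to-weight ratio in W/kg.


P/W = power / mass
= 174 / 51.7
= 3.366 W/kg

3.366 W/kg


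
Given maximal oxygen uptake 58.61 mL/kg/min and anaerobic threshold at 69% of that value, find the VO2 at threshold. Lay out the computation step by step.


Percentage as decimal = 0.69
VO2 at AT = 58.61 * 0.69 = 40.44 mL/kg/min

40.44 mL/kg/min


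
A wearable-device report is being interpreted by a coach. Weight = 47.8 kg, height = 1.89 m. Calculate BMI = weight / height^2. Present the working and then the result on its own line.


height^2 = 1.89^2 = 3.5721
BMI = 47.8 / 3.5721 = 13.38 kg/m^2

13.38 kg/m^2


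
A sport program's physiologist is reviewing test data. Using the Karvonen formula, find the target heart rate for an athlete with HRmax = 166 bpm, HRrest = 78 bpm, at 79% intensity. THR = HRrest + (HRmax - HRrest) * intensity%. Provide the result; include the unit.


HRR = 166 - 78 = 88
THR = 78 + 88 * 0.79
= 78 + 69.52
= 147.52 bpm

147.52 bpm


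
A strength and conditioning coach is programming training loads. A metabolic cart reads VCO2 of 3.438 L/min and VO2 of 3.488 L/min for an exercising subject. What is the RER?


RER = VCO2 / VO2 = 3.438 / 3.488 = 0.9857

0.9857


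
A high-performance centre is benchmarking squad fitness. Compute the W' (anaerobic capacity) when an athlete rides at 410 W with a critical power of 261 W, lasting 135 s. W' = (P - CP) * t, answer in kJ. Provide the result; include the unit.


Above-CP power = 149 W
Duration = 135 s
W' = 149 * 135 = 20115 J
Convert: 20115 / 1000 = 20.115 kJ

20.115 kJ


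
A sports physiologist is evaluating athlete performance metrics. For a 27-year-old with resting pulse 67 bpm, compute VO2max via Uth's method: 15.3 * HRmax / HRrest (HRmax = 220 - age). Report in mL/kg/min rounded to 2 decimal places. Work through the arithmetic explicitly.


Step 1: HRmax = 220 - 27 = 193 bpm
Step 2: Ratio = 193 / 67 = 2.8806
Step 3: VO2max = 15.3 * 2.8806 = 44.07 mL/kg/min

44.07 mL/kg/min


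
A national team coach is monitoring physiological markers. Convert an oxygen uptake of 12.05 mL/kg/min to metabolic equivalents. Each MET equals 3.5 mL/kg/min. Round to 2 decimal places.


One MET = 3.5 mL/kg/min
Number of METs = 12.05 / 3.5
= 3.44 METs

3.44 METs


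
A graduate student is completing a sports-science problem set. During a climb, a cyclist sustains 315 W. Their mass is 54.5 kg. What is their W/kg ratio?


Power-to-weight = 315 W / 54.5 kg
= 5.78 W/kg

5.78 W/kg


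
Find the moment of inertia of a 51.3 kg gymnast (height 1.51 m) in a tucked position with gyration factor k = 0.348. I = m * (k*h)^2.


Radius of gyration = 0.348 * 1.51 = 0.52548 m
I = 51.3 * 0.52548^2
= 51.3 * 0.276129
= 14.165 kg*m^2

14.165 kg*m^2


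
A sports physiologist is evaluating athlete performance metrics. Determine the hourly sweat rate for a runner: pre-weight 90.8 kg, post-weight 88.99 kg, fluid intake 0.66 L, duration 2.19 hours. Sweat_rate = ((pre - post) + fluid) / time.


Mass lost = 90.8 - 88.99 = 1.81 kg
Add fluid consumed: 1.81 + 0.66 = 2.47 L total sweat
Sweat rate = 2.47 / 2.19 = 1.128 L/h

1.128 L/h


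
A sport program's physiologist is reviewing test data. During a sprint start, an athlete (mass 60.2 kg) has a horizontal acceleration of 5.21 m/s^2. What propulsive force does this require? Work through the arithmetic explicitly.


Propulsive force = mass * acceleration
= 60.2 kg * 5.21 m/s^2
= 313.64 N

313.64 N


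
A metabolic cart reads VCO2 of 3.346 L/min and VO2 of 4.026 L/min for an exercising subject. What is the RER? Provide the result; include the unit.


RER = VCO2 / VO2 = 3.346 / 4.026 = 0.8311

0.8311


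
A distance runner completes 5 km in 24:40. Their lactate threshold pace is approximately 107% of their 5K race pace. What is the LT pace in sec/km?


Convert to seconds: 24 min 40 s = 1480 s
Pace per km = 1480 / 5 = 296.0 s/km
LT pace = 296.0 * 1.07 = 316.72 s/km

316.72 s/km


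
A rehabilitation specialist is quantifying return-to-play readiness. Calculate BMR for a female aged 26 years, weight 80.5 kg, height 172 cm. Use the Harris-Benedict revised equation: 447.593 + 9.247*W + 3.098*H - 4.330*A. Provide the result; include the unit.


Substituting values:
W term = 9.247 * 80.5 = 744.3835
H term = 3.098 * 172 = 532.856
A term = 4.330 * 26 = 112.58
BMR = 1612.25 kcal/day

1612.25 kcal/day


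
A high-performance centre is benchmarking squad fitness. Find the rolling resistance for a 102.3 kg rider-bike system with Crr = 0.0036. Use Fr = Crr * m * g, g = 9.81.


m * g = 102.3 * 9.81 = 1003.563 N
Fr = 0.0036 * 1003.563 = 3.613 N

3.613 N


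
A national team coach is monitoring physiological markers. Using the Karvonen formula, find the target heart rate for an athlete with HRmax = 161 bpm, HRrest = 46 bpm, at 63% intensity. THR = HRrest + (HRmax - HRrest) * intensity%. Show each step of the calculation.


HRR = 161 - 46 = 115
THR = 46 + 115 * 0.63
= 46 + 72.45
= 118.45 bpm

118.45 bpm


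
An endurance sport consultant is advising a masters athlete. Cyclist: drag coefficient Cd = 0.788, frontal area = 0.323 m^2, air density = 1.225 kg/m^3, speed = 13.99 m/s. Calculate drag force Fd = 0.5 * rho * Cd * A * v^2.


v^2 = 13.99^2 = 195.7201
Fd = 0.5 * 1.225 * 0.788 * 0.323 * 195.7201
= 30.512 N

30.512 N


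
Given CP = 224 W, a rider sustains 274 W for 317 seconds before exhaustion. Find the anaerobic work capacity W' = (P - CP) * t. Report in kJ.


Excess power = 274 - 224 = 50 W
Work above CP = 50 * 317 = 15850 J
W' = 15.85 kJ

15.85 kJ


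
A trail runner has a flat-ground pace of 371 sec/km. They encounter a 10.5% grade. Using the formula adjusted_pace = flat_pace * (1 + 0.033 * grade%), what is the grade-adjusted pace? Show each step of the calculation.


Grade factor = 1 + 0.033 * 10.5 = 1.3465
Adjusted = 371 * 1.3465 = 499.55 sec/km

499.55 s/km


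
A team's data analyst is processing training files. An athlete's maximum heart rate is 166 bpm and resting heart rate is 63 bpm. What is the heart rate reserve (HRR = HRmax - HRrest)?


HRR = HRmax - HRrest
= 166 - 63
= 103 bpm

103 bpm


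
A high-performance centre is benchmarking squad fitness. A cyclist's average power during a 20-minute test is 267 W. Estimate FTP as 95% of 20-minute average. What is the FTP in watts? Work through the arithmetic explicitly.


FTP = 20-min power * 0.95
= 267 * 0.95
= 253.65 W

253.65 W


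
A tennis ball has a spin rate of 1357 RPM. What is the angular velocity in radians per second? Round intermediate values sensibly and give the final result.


Convert RPM to rad/s: multiply by 2*pi and divide by 60
omega = 1357 * 2 * pi / 60
= 142.105 rad/s

142.105 rad/s


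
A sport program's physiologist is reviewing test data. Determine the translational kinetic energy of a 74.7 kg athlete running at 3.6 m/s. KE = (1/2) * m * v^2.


KE = 0.5 * m * v^2
= 0.5 * 74.7 * 3.6^2
= 0.5 * 74.7 * 12.96
= 484.06 J

484.06 J


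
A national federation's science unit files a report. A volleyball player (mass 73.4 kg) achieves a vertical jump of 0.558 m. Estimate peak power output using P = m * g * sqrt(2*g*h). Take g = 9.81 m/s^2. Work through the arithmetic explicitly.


2 * g * h = 2 * 9.81 * 0.558 = 10.94796
sqrt(10.94796) = 3.30877 m/s
P = 73.4 * 9.81 * 3.30877 = 2382.49 W

2382.49 W


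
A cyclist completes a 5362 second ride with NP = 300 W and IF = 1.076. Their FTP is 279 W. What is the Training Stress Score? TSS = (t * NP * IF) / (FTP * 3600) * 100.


t * NP * IF = 5362 * 300 * 1.076 = 1730853.6
FTP * 3600 = 1004400
TSS = (1730853.6 / 1004400) * 100 = 172.33

172.33 TSS


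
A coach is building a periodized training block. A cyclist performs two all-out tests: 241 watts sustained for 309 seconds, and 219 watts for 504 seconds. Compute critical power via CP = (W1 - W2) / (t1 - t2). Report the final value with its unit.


W1 = P1 * t1 = 241 * 309 = 74469 J
W2 = P2 * t2 = 219 * 504 = 110376 J
CP = (74469 - 110376) / (309 - 504)
= 184.14 W

184.14 W


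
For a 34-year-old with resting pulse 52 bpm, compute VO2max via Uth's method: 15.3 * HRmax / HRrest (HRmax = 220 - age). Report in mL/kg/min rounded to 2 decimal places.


Step 1: HRmax = 220 - 34 = 186 bpm
Step 2: Ratio = 186 / 52 = 3.5769
Step 3: VO2max = 15.3 * 3.5769 = 54.73 mL/kg/min

54.73 mL/kg/min


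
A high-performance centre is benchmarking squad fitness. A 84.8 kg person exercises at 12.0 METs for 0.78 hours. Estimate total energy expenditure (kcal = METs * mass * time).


Energy = METs * mass(kg) * time(h)
= 12.0 * 84.8 * 0.78
= 793.73 kcal

793.73 kcal


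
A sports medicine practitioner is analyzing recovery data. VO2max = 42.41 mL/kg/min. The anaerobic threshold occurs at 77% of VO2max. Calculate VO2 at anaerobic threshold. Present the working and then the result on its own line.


AT fraction = 77 / 100 = 0.77
AT VO2 = 42.41 * 0.77
= 32.66 mL/kg/min

32.66 mL/kg/min


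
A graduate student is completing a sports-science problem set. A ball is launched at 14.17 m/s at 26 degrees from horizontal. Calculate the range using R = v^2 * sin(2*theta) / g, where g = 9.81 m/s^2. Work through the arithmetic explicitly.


sin(2 * 26) = sin(52) = 0.788011
v^2 = 14.17^2 = 200.7889
R = 200.7889 * 0.788011 / 9.81
= 16.129 m

16.129 m


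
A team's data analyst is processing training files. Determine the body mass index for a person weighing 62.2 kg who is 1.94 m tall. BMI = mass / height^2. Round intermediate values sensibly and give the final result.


BMI = mass / height^2
= 62.2 / 1.94^2
= 62.2 / 3.7636
= 16.53 kg/m^2

16.53 kg/m^2


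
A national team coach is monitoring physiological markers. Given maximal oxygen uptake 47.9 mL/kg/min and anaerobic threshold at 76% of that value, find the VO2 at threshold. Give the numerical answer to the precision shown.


Percentage as decimal = 0.76
VO2 at AT = 47.9 * 0.76 = 36.4 mL/kg/min

36.4 mL/kg/min


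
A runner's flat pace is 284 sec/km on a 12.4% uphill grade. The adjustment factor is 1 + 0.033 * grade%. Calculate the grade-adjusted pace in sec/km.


Factor = 1 + 0.033 * 12.4 = 1.4092
Adjusted pace = 284 * 1.4092
= 400.21 sec/km

400.21 s/km


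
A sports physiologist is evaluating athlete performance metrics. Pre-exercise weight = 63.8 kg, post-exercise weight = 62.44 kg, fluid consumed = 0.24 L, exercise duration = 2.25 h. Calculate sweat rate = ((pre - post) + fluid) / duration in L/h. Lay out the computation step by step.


Weight loss = 63.8 - 62.44 = 1.36 kg (approx L)
Total sweat = 1.36 + 0.24 = 1.6 L
Sweat rate = 1.6 / 2.25 = 0.711 L/h

0.711 L/h


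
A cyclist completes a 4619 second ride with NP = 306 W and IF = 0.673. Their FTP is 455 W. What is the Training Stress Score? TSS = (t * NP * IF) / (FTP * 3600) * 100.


t * NP * IF = 4619 * 306 * 0.673 = 951227.622
FTP * 3600 = 1638000
TSS = (951227.622 / 1638000) * 100 = 58.07

58.07 TSS


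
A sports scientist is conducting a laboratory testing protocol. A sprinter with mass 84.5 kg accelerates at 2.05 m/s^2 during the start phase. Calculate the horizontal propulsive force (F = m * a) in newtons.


F = m * a
= 84.5 * 2.05
= 173.23 N

173.23 N


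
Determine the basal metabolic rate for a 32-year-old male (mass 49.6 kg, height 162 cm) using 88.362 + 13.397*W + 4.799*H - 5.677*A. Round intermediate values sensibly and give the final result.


BMR = 88.362 + 13.397*49.6 + 4.799*162 - 5.677*32
= 1348.63 kcal/day

1348.63 kcal/day


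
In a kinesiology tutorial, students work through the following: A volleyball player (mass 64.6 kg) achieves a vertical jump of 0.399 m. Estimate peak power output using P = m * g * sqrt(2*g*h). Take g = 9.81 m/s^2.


2 * g * h = 2 * 9.81 * 0.399 = 7.82838
sqrt(7.82838) = 2.797924 m/s
P = 64.6 * 9.81 * 2.797924 = 1773.12 W

1773.12 W


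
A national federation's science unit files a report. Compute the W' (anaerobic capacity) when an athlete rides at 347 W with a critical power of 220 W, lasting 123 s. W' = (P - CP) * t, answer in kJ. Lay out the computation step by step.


Above-CP power = 127 W
Duration = 123 s
W' = 127 * 123 = 15621 J
Convert: 15621 / 1000 = 15.621 kJ

15.621 kJ


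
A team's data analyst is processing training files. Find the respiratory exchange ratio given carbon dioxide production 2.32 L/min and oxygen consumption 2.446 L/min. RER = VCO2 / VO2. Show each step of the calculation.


VCO2 = 2.32 L/min
VO2 = 2.446 L/min
RER = 2.32 / 2.446 = 0.9485

0.9485


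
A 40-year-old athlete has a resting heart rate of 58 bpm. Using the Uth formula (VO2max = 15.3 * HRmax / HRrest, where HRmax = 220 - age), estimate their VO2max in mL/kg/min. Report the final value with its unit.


HRmax = 220 - 40 = 180 bpm
Ratio = HRmax / HRrest = 180 / 58 = 3.1034
VO2max = 15.3 * 3.1034 = 47.48 mL/kg/min

47.48 mL/kg/min


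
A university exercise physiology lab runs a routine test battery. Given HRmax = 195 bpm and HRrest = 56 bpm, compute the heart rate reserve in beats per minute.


Heart rate reserve = maximum HR minus resting HR
HRR = 195 - 56 = 139 bpm

139 bpm


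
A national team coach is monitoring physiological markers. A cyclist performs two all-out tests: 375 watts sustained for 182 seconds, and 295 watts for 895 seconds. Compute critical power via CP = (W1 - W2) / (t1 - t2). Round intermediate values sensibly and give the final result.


W1 = P1 * t1 = 375 * 182 = 68250 J
W2 = P2 * t2 = 295 * 895 = 264025 J
CP = (68250 - 264025) / (182 - 895)
= 274.58 W

274.58 W


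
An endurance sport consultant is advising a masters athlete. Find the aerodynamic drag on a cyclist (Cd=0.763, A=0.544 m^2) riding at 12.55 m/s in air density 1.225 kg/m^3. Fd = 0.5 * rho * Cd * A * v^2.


Fd = 0.5 * 1.225 * 0.763 * 0.544 * 12.55^2
= 0.5 * 1.225 * 0.763 * 0.544 * 157.5025
= 40.042 N

40.042 N


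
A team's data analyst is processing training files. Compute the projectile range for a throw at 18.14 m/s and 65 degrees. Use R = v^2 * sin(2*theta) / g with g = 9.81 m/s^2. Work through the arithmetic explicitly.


Two times the angle = 130 degrees
sin(130) = 0.766044
R = 329.0596 * 0.766044 / 9.81 = 25.696 m

25.696 m


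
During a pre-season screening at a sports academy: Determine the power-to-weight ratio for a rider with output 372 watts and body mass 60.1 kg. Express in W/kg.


P/W = 372 / 60.1 = 6.19 W/kg

6.19 W/kg


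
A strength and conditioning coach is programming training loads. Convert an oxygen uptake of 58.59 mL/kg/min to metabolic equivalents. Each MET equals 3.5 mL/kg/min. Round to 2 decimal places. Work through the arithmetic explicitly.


One MET = 3.5 mL/kg/min
Number of METs = 58.59 / 3.5
= 16.74 METs

16.74 METs


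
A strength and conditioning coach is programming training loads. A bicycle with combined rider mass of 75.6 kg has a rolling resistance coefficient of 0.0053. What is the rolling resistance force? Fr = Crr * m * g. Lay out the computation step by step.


Fr = 0.0053 * 75.6 * 9.81
= 0.40068 * 9.81
= 3.931 N

3.931 N


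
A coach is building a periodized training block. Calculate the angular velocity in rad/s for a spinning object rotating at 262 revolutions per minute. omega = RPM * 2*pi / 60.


omega = RPM * 2*pi / 60
= 262 * 6.28318531 / 60
= 27.437 rad/s

27.437 rad/s


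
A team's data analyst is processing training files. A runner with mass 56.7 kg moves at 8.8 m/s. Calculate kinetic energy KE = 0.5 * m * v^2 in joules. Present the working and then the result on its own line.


v^2 = 8.8^2 = 77.44
KE = 0.5 * 56.7 * 77.44
= 2195.42 J

2195.42 J


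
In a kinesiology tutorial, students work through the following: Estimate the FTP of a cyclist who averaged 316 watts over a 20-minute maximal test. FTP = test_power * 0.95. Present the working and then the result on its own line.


FTP = 316 * 0.95 = 300.2 W

300.2 W


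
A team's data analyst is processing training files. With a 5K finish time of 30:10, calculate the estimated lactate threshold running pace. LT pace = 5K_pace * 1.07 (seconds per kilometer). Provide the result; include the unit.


Race duration = 1810 s for 5 km
Average pace = 1810 / 5 = 362.0 s/km
LT pace = 362.0 * 1.07
= 387.34 s/km

387.34 s/km


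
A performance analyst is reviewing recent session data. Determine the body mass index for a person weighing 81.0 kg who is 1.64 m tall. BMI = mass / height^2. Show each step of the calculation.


BMI = mass / height^2
= 81.0 / 1.64^2
= 81.0 / 2.6896
= 30.12 kg/m^2

30.12 kg/m^2


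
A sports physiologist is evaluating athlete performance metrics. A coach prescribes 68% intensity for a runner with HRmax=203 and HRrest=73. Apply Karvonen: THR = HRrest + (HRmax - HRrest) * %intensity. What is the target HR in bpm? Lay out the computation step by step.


Heart rate reserve = 203 - 73 = 130
Intensity fraction = 68 / 100 = 0.68
THR = 73 + 130 * 0.68 = 161.4 bpm

161.4 bpm


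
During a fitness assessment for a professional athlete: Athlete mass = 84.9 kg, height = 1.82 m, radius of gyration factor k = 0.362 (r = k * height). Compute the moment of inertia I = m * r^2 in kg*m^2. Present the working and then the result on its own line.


r = k * height = 0.362 * 1.82 = 0.65884 m
r^2 = 0.65884^2 = 0.43407
I = 84.9 * 0.43407 = 36.853 kg*m^2

36.853 kg*m^2


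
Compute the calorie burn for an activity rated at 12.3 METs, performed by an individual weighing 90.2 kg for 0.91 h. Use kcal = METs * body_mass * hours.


Product of METs and mass = 12.3 * 90.2 = 1109.46
Total kcal = 1109.46 * 0.91 = 1009.61 kcal

1009.61 kcal


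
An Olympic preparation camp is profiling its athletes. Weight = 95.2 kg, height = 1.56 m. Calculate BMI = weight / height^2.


height^2 = 1.56^2 = 2.4336
BMI = 95.2 / 2.4336 = 39.12 kg/m^2

39.12 kg/m^2


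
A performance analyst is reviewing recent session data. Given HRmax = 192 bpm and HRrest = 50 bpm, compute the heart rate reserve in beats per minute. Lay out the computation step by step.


Heart rate reserve = maximum HR minus resting HR
HRR = 192 - 50 = 142 bpm

142 bpm


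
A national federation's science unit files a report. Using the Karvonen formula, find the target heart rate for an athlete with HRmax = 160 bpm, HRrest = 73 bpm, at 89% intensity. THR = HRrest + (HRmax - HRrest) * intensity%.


HRR = 160 - 73 = 87
THR = 73 + 87 * 0.89
= 73 + 77.43
= 150.43 bpm

150.43 bpm


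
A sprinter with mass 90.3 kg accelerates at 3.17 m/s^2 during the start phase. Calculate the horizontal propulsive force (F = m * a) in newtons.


F = m * a
= 90.3 * 3.17
= 286.25 N

286.25 N


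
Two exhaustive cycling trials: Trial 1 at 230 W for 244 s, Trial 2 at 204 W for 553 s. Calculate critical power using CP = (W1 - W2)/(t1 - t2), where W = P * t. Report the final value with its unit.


W1 = 230 * 244 = 56120 J
W2 = 204 * 553 = 112812 J
CP = (56120 - 112812) / (244 - 553)
= -56692 / -309
= 183.47 W

183.47 W


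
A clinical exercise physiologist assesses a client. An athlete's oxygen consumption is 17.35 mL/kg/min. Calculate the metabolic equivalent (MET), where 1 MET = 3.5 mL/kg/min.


MET = VO2 / 3.5
= 17.35 / 3.5
= 4.96 METs

4.96 METs


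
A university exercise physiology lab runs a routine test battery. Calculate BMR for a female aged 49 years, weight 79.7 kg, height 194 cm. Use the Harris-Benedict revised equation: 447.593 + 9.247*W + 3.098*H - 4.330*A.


Substituting values:
W term = 9.247 * 79.7 = 736.9859
H term = 3.098 * 194 = 601.012
A term = 4.330 * 49 = 212.17
BMR = 1573.42 kcal/day

1573.42 kcal/day


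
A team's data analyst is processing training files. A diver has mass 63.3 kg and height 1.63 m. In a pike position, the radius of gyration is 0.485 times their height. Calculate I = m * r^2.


r = 0.485 * 1.63 = 0.79055 m
I = m * r^2 = 63.3 * 0.624969 = 39.561 kg*m^2

39.561 kg*m^2


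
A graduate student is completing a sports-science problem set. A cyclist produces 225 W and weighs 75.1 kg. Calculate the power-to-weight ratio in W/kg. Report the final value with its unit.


P/W = power / mass
= 225 / 75.1
= 2.996 W/kg

2.996 W/kg


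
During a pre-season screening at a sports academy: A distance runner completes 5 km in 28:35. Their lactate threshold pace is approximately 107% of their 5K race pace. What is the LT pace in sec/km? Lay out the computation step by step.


Convert to seconds: 28 min 35 s = 1715 s
Pace per km = 1715 / 5 = 343.0 s/km
LT pace = 343.0 * 1.07 = 367.01 s/km

367.01 s/km


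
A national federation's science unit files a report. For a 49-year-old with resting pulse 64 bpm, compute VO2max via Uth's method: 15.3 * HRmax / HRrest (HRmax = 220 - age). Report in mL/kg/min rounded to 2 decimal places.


Step 1: HRmax = 220 - 49 = 171 bpm
Step 2: Ratio = 171 / 64 = 2.6719
Step 3: VO2max = 15.3 * 2.6719 = 40.88 mL/kg/min

40.88 mL/kg/min


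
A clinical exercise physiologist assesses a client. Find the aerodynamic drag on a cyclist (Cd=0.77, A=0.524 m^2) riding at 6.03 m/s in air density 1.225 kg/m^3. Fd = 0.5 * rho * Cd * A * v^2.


Fd = 0.5 * 1.225 * 0.77 * 0.524 * 6.03^2
= 0.5 * 1.225 * 0.77 * 0.524 * 36.3609
= 8.986 N

8.986 N


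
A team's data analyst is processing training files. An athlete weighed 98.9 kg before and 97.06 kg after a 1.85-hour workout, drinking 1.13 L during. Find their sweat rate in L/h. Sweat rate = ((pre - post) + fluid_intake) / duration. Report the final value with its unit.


Body mass change = 1.84 kg
Total sweat loss = 1.84 + 1.13 = 2.97 L
Rate = 2.97 / 1.85 = 1.605 L/h

1.605 L/h


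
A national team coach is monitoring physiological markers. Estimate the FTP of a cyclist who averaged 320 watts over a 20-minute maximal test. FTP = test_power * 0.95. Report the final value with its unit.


FTP = 320 * 0.95 = 304.0 W

304.0 W


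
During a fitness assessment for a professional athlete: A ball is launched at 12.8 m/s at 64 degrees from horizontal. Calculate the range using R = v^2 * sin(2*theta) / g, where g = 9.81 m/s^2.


sin(2 * 64) = sin(128) = 0.788011
v^2 = 12.8^2 = 163.84
R = 163.84 * 0.788011 / 9.81
= 13.161 m

13.161 m


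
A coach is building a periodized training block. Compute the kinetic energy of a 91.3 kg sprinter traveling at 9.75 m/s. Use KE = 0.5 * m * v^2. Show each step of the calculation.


Velocity squared = 95.0625
KE = 0.5 * 91.3 * 95.0625 = 4339.6 J

4339.6 J


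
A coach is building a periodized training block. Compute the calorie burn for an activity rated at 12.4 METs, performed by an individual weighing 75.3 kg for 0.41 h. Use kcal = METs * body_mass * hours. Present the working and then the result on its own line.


Product of METs and mass = 12.4 * 75.3 = 933.72
Total kcal = 933.72 * 0.41 = 382.83 kcal

382.83 kcal


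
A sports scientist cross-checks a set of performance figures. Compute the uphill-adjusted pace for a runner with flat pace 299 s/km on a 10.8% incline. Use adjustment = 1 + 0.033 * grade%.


Adjustment factor = 1 + 0.033 * 10.8 = 1.3564
Grade-adjusted pace = 299 * 1.3564 = 405.56 s/km

405.56 s/km


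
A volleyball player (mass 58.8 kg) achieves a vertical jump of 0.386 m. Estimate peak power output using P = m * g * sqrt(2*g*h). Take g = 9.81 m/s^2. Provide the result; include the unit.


2 * g * h = 2 * 9.81 * 0.386 = 7.57332
sqrt(7.57332) = 2.751967 m/s
P = 58.8 * 9.81 * 2.751967 = 1587.41 W

1587.41 W


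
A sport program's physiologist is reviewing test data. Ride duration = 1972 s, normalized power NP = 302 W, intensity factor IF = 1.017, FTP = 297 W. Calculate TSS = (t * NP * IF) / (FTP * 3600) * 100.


Numerator = 1972 * 302 * 1.017 = 605668.248
Denominator = 297 * 3600 = 1069200
TSS = 605668.248 / 1069200 * 100
= 56.65

56.65 TSS


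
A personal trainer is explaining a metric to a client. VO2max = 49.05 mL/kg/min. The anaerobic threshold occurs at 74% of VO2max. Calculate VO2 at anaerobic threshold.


AT fraction = 74 / 100 = 0.74
AT VO2 = 49.05 * 0.74
= 36.3 mL/kg/min

36.3 mL/kg/min


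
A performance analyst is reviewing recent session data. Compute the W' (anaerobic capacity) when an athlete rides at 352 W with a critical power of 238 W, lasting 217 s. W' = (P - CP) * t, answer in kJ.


Above-CP power = 114 W
Duration = 217 s
W' = 114 * 217 = 24738 J
Convert: 24738 / 1000 = 24.738 kJ

24.738 kJ
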